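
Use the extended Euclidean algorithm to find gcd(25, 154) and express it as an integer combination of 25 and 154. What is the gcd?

Repeated division:
154 = 6×25 + 4
25 = 6×4 + 1
4 = 4×1 + 0
gcd(25, 154) = 1.
Working backward:
1 = 25 − 6·4
1 = −6·154 + 37·25
So 1 = (-6)·154 + (37)·25.

1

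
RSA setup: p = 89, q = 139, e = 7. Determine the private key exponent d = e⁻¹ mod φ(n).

1735

φ(n) = (p−1)(q−1) = 88·138 = 12144.
Need d with 7·d ≡ 1 (mod 12144). Apply the extended Euclidean algorithm:
12144 = 1734·7 + 6
7 = 1·6 + 1
6 = 6·1 + 0
Back-substitute:
1 = 7 − 6
1 = −12144 + 1735·7
So 7·1735 ≡ 1 (mod 12144), hence d = 1735.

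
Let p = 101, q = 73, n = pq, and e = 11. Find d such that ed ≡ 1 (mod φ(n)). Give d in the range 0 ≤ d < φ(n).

φ(n) = (p−1)(q−1) = 100·72 = 7200.
Need d with 11·d ≡ 1 (mod 7200). Apply the extended Euclidean algorithm:
7200 = 654·11 + 6
11 = 1·6 + 5
6 = 1·5 + 1
5 = 5·1 + 0
Back-substitute:
1 = 6 − 5
1 = −11 + 2·6
1 = 2·7200 − 1309·11
So 11·(-1309) ≡ 1 (mod 7200), hence d ≡ -1309 ≡ 5891 (mod 7200).

5891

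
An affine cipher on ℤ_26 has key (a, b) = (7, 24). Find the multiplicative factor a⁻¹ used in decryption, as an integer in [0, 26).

Run Euclid on (26, 7):
26 = 3·7 + 5
7 = 1·5 + 2
5 = 2·2 + 1
2 = 2·1 + 0
gcd = 1, so the inverse exists. Back-substitute:
1 = 5 − 2·2
1 = −2·7 + 3·5
1 = 3·26 − 11·7
Thus 7·(-11) ≡ 1 (mod 26); reducing, -11 mod 26 = 15.

15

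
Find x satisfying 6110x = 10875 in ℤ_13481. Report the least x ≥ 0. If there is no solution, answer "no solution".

no solution

gcd(6110, 13481):
13481 = 2*6110 + 1261
6110 = 4*1261 + 1066
1261 = 1*1066 + 195
1066 = 5*195 + 91
195 = 2*91 + 13
91 = 7*13 + 0
gcd = 13, but 13 ∤ 10875, so the congruence has no solution.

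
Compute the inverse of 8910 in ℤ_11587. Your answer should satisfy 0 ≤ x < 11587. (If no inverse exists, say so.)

Run Euclid on (11587, 8910):
11587 = 1×8910 + 2677
8910 = 3×2677 + 879
2677 = 3×879 + 40
879 = 21×40 + 39
40 = 1×39 + 1
39 = 39×1 + 0
Since gcd(8910, 11587) = 1, back-substitute to write 1 as a combination:
1 = 40 − 39
1 = −879 + 22·40
1 = 22·2677 − 67·879
1 = −67·8910 + 223·2677
1 = 223·11587 − 290·8910
So 8910·(-290) ≡ 1 (mod 11587), and -290 ≡ 11297 (mod 11587).

11297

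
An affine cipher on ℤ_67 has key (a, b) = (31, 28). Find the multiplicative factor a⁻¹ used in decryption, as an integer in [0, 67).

13

Apply the Euclidean algorithm to 67 and 31:
67 = 2*31 + 5
31 = 6*5 + 1
5 = 5*1 + 0
Since gcd(31, 67) = 1, back-substitute to write 1 as a combination:
1 = 31 − 6·5
1 = −6·67 + 13·31
So 31·13 ≡ 1 (mod 67).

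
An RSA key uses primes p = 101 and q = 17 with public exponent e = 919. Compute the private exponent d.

φ(n) = (p−1)(q−1) = 100·16 = 1600.
Need d with 919·d ≡ 1 (mod 1600). Apply the extended Euclidean algorithm:
1600 = 1·919 + 681
919 = 1·681 + 238
681 = 2·238 + 205
238 = 1·205 + 33
205 = 6·33 + 7
33 = 4·7 + 5
7 = 1·5 + 2
5 = 2·2 + 1
2 = 2·1 + 0
Back-substitute:
1 = 5 − 2·2
1 = −2·7 + 3·5
1 = 3·33 − 14·7
1 = −14·205 + 87·33
1 = 87·238 − 101·205
1 = −101·681 + 289·238
1 = 289·919 − 390·681
1 = −390·1600 + 679·919
So 919·679 ≡ 1 (mod 1600), hence d = 679.

679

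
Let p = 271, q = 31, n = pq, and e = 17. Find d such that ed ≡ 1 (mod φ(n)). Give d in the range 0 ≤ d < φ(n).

953

φ(n) = (p−1)(q−1) = 270·30 = 8100.
Need d with 17·d ≡ 1 (mod 8100). Apply the extended Euclidean algorithm:
8100 = 476*17 + 8
17 = 2*8 + 1
8 = 8*1 + 0
Back-substitute:
1 = 17 − 2·8
1 = −2·8100 + 953·17
So 17·953 ≡ 1 (mod 8100), hence d = 953.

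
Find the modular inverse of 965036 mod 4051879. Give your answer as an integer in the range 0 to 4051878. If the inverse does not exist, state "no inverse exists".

Run Euclid on (4051879, 965036):
4051879 = 4·965036 + 191735
965036 = 5·191735 + 6361
191735 = 30·6361 + 905
6361 = 7·905 + 26
905 = 34·26 + 21
26 = 1·21 + 5
21 = 4·5 + 1
5 = 5·1 + 0
Since gcd(965036, 4051879) = 1, back-substitute to write 1 as a combination:
1 = 21 − 4·5
1 = −4·26 + 5·21
1 = 5·905 − 174·26
1 = −174·6361 + 1223·905
1 = 1223·191735 − 36864·6361
1 = −36864·965036 + 185543·191735
1 = 185543·4051879 − 779036·965036
So 965036·(-779036) ≡ 1 (mod 4051879), and -779036 ≡ 3272843 (mod 4051879).

3272843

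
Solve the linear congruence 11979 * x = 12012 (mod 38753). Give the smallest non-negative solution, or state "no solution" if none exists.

923

First find gcd(11979, 38753):
38753 = 3×11979 + 2816
11979 = 4×2816 + 715
2816 = 3×715 + 671
715 = 1×671 + 44
671 = 15×44 + 11
44 = 4×11 + 0
gcd = 11 and 11 | 12012, so solutions exist. Divide through by 11: 1089x ≡ 1092 (mod 3523).
Now find 1089⁻¹ mod 3523:
3523 = 3·1089 + 256
1089 = 4·256 + 65
256 = 3·65 + 61
65 = 1·61 + 4
61 = 15·4 + 1
4 = 4·1 + 0
Back-substitute:
1 = 61 − 15·4
1 = −15·65 + 16·61
1 = 16·256 − 63·65
1 = −63·1089 + 268·256
1 = 268·3523 − 867·1089
So 1089·(-867) ≡ 1 (mod 3523), i.e. 1089⁻¹ ≡ 2656.
Then x ≡ 2656·1092 ≡ 923 (mod 3523); the smallest non-negative solution is x = 923.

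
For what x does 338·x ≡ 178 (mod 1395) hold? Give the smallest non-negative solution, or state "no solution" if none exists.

1346

First find gcd(338, 1395):
1395 = 4*338 + 43
338 = 7*43 + 37
43 = 1*37 + 6
37 = 6*6 + 1
6 = 6*1 + 0
gcd = 1, so a unique solution mod 1395 exists.
Back-substitute for the Bézout coefficients:
1 = 37 − 6·6
1 = −6·43 + 7·37
1 = 7·338 − 55·43
1 = −55·1395 + 227·338
So 338·(227) ≡ 1 (mod 1395), giving 338⁻¹ ≡ 227.
x ≡ 338⁻¹·178 ≡ 227·178 ≡ 1346 (mod 1395).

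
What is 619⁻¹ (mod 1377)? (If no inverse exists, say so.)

Apply the Euclidean algorithm to 1377 and 619:
1377 = 2·619 + 139
619 = 4·139 + 63
139 = 2·63 + 13
63 = 4·13 + 11
13 = 1·11 + 2
11 = 5·2 + 1
2 = 2·1 + 0
Since gcd(619, 1377) = 1, back-substitute to write 1 as a combination:
1 = 11 − 5·2
1 = −5·13 + 6·11
1 = 6·63 − 29·13
1 = −29·139 + 64·63
1 = 64·619 − 285·139
1 = −285·1377 + 634·619
So 619·634 ≡ 1 (mod 1377).

634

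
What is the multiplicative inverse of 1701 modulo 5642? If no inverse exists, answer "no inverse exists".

no inverse exists

Compute gcd(1701, 5642):
5642 = 3*1701 + 539
1701 = 3*539 + 84
539 = 6*84 + 35
84 = 2*35 + 14
35 = 2*14 + 7
14 = 2*7 + 0
Since gcd = 7 > 1, 1701 is not a unit mod 5642.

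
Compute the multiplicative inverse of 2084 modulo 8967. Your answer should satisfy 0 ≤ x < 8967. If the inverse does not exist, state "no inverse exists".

gcd(8967, 2084) by repeated division:
8967 = 4×2084 + 631
2084 = 3×631 + 191
631 = 3×191 + 58
191 = 3×58 + 17
58 = 3×17 + 7
17 = 2×7 + 3
7 = 2×3 + 1
3 = 3×1 + 0
The gcd is 1. Working backward:
1 = 7 − 2·3
1 = −2·17 + 5·7
1 = 5·58 − 17·17
1 = −17·191 + 56·58
1 = 56·631 − 185·191
1 = −185·2084 + 611·631
1 = 611·8967 − 2629·2084
Thus 2084·(-2629) ≡ 1 (mod 8967); reducing, -2629 mod 8967 = 6338.

6338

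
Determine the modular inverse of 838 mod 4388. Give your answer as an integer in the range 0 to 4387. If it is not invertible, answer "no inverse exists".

no inverse exists

Euclidean algorithm on 4388, 838:
4388 = 5*838 + 198
838 = 4*198 + 46
198 = 4*46 + 14
46 = 3*14 + 4
14 = 3*4 + 2
4 = 2*2 + 0
The gcd is 2, not 1, hence no inverse exists.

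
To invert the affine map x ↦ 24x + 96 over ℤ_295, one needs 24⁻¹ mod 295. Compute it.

209

Apply the Euclidean algorithm to 295 and 24:
295 = 12*24 + 7
24 = 3*7 + 3
7 = 2*3 + 1
3 = 3*1 + 0
gcd = 1, so the inverse exists. Back-substitute:
1 = 7 − 2·3
1 = −2·24 + 7·7
1 = 7·295 − 86·24
So 24·(-86) ≡ 1 (mod 295), and -86 ≡ 209 (mod 295).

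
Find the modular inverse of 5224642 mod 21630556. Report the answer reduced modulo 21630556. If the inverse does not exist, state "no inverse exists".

Euclidean algorithm on 21630556, 5224642:
21630556 = 4×5224642 + 731988
5224642 = 7×731988 + 100726
731988 = 7×100726 + 26906
100726 = 3×26906 + 20008
26906 = 1×20008 + 6898
20008 = 2×6898 + 6212
6898 = 1×6212 + 686
6212 = 9×686 + 38
686 = 18×38 + 2
38 = 19×2 + 0
gcd(5224642, 21630556) = 2 ≠ 1, so 5224642 has no multiplicative inverse modulo 21630556.

no inverse exists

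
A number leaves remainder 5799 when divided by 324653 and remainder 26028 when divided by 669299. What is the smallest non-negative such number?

17921176052

Write x = 5799 + 324653·k. Then 324653·k ≡ 26028 − 5799 ≡ 20229 (mod 669299).
Need 324653⁻¹ mod 669299. Extended Euclid on (669299, 324653):
669299 = 2*324653 + 19993
324653 = 16*19993 + 4765
19993 = 4*4765 + 933
4765 = 5*933 + 100
933 = 9*100 + 33
100 = 3*33 + 1
33 = 33*1 + 0
Back-substitute:
1 = 100 − 3·33
1 = −3·933 + 28·100
1 = 28·4765 − 143·933
1 = −143·19993 + 600·4765
1 = 600·324653 − 9743·19993
1 = −9743·669299 + 20086·324653
324653⁻¹ ≡ 20086 (mod 669299), so k ≡ 20086·20229 ≡ 55201 (mod 669299).
x = 5799 + 324653·55201 = 17921176052.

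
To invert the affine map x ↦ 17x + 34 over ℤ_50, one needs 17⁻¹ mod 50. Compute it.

gcd(50, 17) by repeated division:
50 = 2·17 + 16
17 = 1·16 + 1
16 = 16·1 + 0
gcd = 1, so the inverse exists. Back-substitute:
1 = 17 − 16
1 = −50 + 3·17
So 17·3 ≡ 1 (mod 50).

3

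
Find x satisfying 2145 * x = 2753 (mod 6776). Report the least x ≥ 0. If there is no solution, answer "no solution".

gcd(2145, 6776):
6776 = 3·2145 + 341
2145 = 6·341 + 99
341 = 3·99 + 44
99 = 2·44 + 11
44 = 4·11 + 0
gcd = 11, but 11 ∤ 2753, so the congruence has no solution.

no solution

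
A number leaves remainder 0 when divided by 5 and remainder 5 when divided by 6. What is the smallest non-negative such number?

5

Write x = 0 + 5·k. Then 5·k ≡ 5 − 0 ≡ 5 (mod 6).
Need 5⁻¹ mod 6. Extended Euclid on (6, 5):
6 = 1×5 + 1
5 = 5×1 + 0
Back-substitute:
1 = 6 − 5
5⁻¹ ≡ 5 (mod 6), so k ≡ 5·5 ≡ 1 (mod 6).
x = 0 + 5·1 = 5.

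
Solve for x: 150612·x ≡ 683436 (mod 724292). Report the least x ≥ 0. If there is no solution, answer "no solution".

169132

First find gcd(150612, 724292):
724292 = 4×150612 + 121844
150612 = 1×121844 + 28768
121844 = 4×28768 + 6772
28768 = 4×6772 + 1680
6772 = 4×1680 + 52
1680 = 32×52 + 16
52 = 3×16 + 4
16 = 4×4 + 0
gcd = 4 and 4 | 683436, so solutions exist. Divide through by 4: 37653x ≡ 170859 (mod 181073).
Now find 37653⁻¹ mod 181073:
181073 = 4·37653 + 30461
37653 = 1·30461 + 7192
30461 = 4·7192 + 1693
7192 = 4·1693 + 420
1693 = 4·420 + 13
420 = 32·13 + 4
13 = 3·4 + 1
4 = 4·1 + 0
Back-substitute:
1 = 13 − 3·4
1 = −3·420 + 97·13
1 = 97·1693 − 391·420
1 = −391·7192 + 1661·1693
1 = 1661·30461 − 7035·7192
1 = −7035·37653 + 8696·30461
1 = 8696·181073 − 41819·37653
So 37653·(-41819) ≡ 1 (mod 181073), i.e. 37653⁻¹ ≡ 139254.
Then x ≡ 139254·170859 ≡ 169132 (mod 181073); the smallest non-negative solution is x = 169132.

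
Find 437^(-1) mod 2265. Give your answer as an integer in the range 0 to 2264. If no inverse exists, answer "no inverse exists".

368

Extended Euclidean algorithm:
2265 = 5*437 + 80
437 = 5*80 + 37
80 = 2*37 + 6
37 = 6*6 + 1
6 = 6*1 + 0
The gcd is 1. Working backward:
1 = 37 − 6·6
1 = −6·80 + 13·37
1 = 13·437 − 71·80
1 = −71·2265 + 368·437
So 437·368 ≡ 1 (mod 2265).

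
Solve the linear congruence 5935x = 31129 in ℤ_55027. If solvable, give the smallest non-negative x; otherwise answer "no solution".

4298

First find gcd(5935, 55027):
55027 = 9*5935 + 1612
5935 = 3*1612 + 1099
1612 = 1*1099 + 513
1099 = 2*513 + 73
513 = 7*73 + 2
73 = 36*2 + 1
2 = 2*1 + 0
gcd = 1, so a unique solution mod 55027 exists.
Back-substitute for the Bézout coefficients:
1 = 73 − 36·2
1 = −36·513 + 253·73
1 = 253·1099 − 542·513
1 = −542·1612 + 795·1099
1 = 795·5935 − 2927·1612
1 = −2927·55027 + 27138·5935
So 5935·(27138) ≡ 1 (mod 55027), giving 5935⁻¹ ≡ 27138.
x ≡ 5935⁻¹·31129 ≡ 27138·31129 ≡ 4298 (mod 55027).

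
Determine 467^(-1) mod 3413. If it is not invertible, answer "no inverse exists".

Extended Euclidean algorithm:
3413 = 7*467 + 144
467 = 3*144 + 35
144 = 4*35 + 4
35 = 8*4 + 3
4 = 1*3 + 1
3 = 3*1 + 0
gcd = 1, so the inverse exists. Back-substitute:
1 = 4 − 3
1 = −35 + 9·4
1 = 9·144 − 37·35
1 = −37·467 + 120·144
1 = 120·3413 − 877·467
Hence 467⁻¹ ≡ -877 ≡ 2536 (mod 3413).

2536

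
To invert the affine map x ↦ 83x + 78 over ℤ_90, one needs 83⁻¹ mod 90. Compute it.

77

Extended Euclidean algorithm:
90 = 1*83 + 7
83 = 11*7 + 6
7 = 1*6 + 1
6 = 6*1 + 0
Since gcd(83, 90) = 1, back-substitute to write 1 as a combination:
1 = 7 − 6
1 = −83 + 12·7
1 = 12·90 − 13·83
Thus 83·(-13) ≡ 1 (mod 90); reducing, -13 mod 90 = 77.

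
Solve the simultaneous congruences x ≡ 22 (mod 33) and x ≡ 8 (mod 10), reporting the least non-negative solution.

88

Write x = 22 + 33·k. Then 33·k ≡ 8 − 22 ≡ 6 (mod 10).
Need 33⁻¹ mod 10. Extended Euclid on (10, 3):
10 = 3×3 + 1
3 = 3×1 + 0
Back-substitute:
1 = 10 − 3·3
33⁻¹ ≡ 7 (mod 10), so k ≡ 7·6 ≡ 2 (mod 10).
x = 22 + 33·2 = 88.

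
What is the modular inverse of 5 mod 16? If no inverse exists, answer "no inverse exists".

Apply the Euclidean algorithm to 16 and 5:
16 = 3×5 + 1
5 = 5×1 + 0
Since gcd(5, 16) = 1, back-substitute to write 1 as a combination:
1 = 16 − 3·5
Hence 5⁻¹ ≡ -3 ≡ 13 (mod 16).

13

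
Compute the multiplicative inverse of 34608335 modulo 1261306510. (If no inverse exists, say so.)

no inverse exists

Euclidean algorithm on 1261306510, 34608335:
1261306510 = 36×34608335 + 15406450
34608335 = 2×15406450 + 3795435
15406450 = 4×3795435 + 224710
3795435 = 16×224710 + 200075
224710 = 1×200075 + 24635
200075 = 8×24635 + 2995
24635 = 8×2995 + 675
2995 = 4×675 + 295
675 = 2×295 + 85
295 = 3×85 + 40
85 = 2×40 + 5
40 = 8×5 + 0
gcd(34608335, 1261306510) = 5 ≠ 1, so 34608335 has no multiplicative inverse modulo 1261306510.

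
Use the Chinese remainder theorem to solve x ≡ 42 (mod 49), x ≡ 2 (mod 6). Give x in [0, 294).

Write x = 42 + 49·k. Then 49·k ≡ 2 − 42 ≡ 2 (mod 6).
Need 49⁻¹ mod 6. Extended Euclid on (6, 1):
6 = 6·1 + 0
49⁻¹ ≡ 1 (mod 6), so k ≡ 1·2 ≡ 2 (mod 6).
x = 42 + 49·2 = 140.

140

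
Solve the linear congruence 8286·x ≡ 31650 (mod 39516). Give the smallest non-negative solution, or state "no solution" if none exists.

First find gcd(8286, 39516):
39516 = 4×8286 + 6372
8286 = 1×6372 + 1914
6372 = 3×1914 + 630
1914 = 3×630 + 24
630 = 26×24 + 6
24 = 4×6 + 0
gcd = 6 and 6 | 31650, so solutions exist. Divide through by 6: 1381x ≡ 5275 (mod 6586).
Now find 1381⁻¹ mod 6586:
6586 = 4*1381 + 1062
1381 = 1*1062 + 319
1062 = 3*319 + 105
319 = 3*105 + 4
105 = 26*4 + 1
4 = 4*1 + 0
Back-substitute:
1 = 105 − 26·4
1 = −26·319 + 79·105
1 = 79·1062 − 263·319
1 = −263·1381 + 342·1062
1 = 342·6586 − 1631·1381
So 1381·(-1631) ≡ 1 (mod 6586), i.e. 1381⁻¹ ≡ 4955.
Then x ≡ 4955·5275 ≡ 4377 (mod 6586); the smallest non-negative solution is x = 4377.

4377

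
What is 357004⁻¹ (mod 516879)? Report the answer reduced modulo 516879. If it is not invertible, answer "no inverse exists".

Apply the Euclidean algorithm to 516879 and 357004:
516879 = 1*357004 + 159875
357004 = 2*159875 + 37254
159875 = 4*37254 + 10859
37254 = 3*10859 + 4677
10859 = 2*4677 + 1505
4677 = 3*1505 + 162
1505 = 9*162 + 47
162 = 3*47 + 21
47 = 2*21 + 5
21 = 4*5 + 1
5 = 5*1 + 0
gcd = 1, so the inverse exists. Back-substitute:
1 = 21 − 4·5
1 = −4·47 + 9·21
1 = 9·162 − 31·47
1 = −31·1505 + 288·162
1 = 288·4677 − 895·1505
1 = −895·10859 + 2078·4677
1 = 2078·37254 − 7129·10859
1 = −7129·159875 + 30594·37254
1 = 30594·357004 − 68317·159875
1 = −68317·516879 + 98911·357004
So 357004·98911 ≡ 1 (mod 516879).

98911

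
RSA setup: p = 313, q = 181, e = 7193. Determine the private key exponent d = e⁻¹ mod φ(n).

23657

φ(n) = (p−1)(q−1) = 312·180 = 56160.
Need d with 7193·d ≡ 1 (mod 56160). Apply the extended Euclidean algorithm:
56160 = 7×7193 + 5809
7193 = 1×5809 + 1384
5809 = 4×1384 + 273
1384 = 5×273 + 19
273 = 14×19 + 7
19 = 2×7 + 5
7 = 1×5 + 2
5 = 2×2 + 1
2 = 2×1 + 0
Back-substitute:
1 = 5 − 2·2
1 = −2·7 + 3·5
1 = 3·19 − 8·7
1 = −8·273 + 115·19
1 = 115·1384 − 583·273
1 = −583·5809 + 2447·1384
1 = 2447·7193 − 3030·5809
1 = −3030·56160 + 23657·7193
So 7193·23657 ≡ 1 (mod 56160), hence d = 23657.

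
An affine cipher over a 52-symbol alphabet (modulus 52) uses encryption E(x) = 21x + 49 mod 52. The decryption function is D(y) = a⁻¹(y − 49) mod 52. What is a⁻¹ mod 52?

5

Extended Euclidean algorithm:
52 = 2×21 + 10
21 = 2×10 + 1
10 = 10×1 + 0
gcd = 1, so the inverse exists. Back-substitute:
1 = 21 − 2·10
1 = −2·52 + 5·21
So 21·5 ≡ 1 (mod 52).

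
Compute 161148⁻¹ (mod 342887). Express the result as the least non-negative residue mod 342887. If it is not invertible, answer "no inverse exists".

328616

gcd(342887, 161148) by repeated division:
342887 = 2·161148 + 20591
161148 = 7·20591 + 17011
20591 = 1·17011 + 3580
17011 = 4·3580 + 2691
3580 = 1·2691 + 889
2691 = 3·889 + 24
889 = 37·24 + 1
24 = 24·1 + 0
gcd = 1, so the inverse exists. Back-substitute:
1 = 889 − 37·24
1 = −37·2691 + 112·889
1 = 112·3580 − 149·2691
1 = −149·17011 + 708·3580
1 = 708·20591 − 857·17011
1 = −857·161148 + 6707·20591
1 = 6707·342887 − 14271·161148
So 161148·(-14271) ≡ 1 (mod 342887), and -14271 ≡ 328616 (mod 342887).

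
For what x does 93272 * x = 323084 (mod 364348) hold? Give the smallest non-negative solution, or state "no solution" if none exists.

First find gcd(93272, 364348):
364348 = 3×93272 + 84532
93272 = 1×84532 + 8740
84532 = 9×8740 + 5872
8740 = 1×5872 + 2868
5872 = 2×2868 + 136
2868 = 21×136 + 12
136 = 11×12 + 4
12 = 3×4 + 0
gcd = 4 and 4 | 323084, so solutions exist. Divide through by 4: 23318x ≡ 80771 (mod 91087).
Now find 23318⁻¹ mod 91087:
91087 = 3×23318 + 21133
23318 = 1×21133 + 2185
21133 = 9×2185 + 1468
2185 = 1×1468 + 717
1468 = 2×717 + 34
717 = 21×34 + 3
34 = 11×3 + 1
3 = 3×1 + 0
Back-substitute:
1 = 34 − 11·3
1 = −11·717 + 232·34
1 = 232·1468 − 475·717
1 = −475·2185 + 707·1468
1 = 707·21133 − 6838·2185
1 = −6838·23318 + 7545·21133
1 = 7545·91087 − 29473·23318
So 23318·(-29473) ≡ 1 (mod 91087), i.e. 23318⁻¹ ≡ 61614.
Then x ≡ 61614·80771 ≡ 86149 (mod 91087); the smallest non-negative solution is x = 86149.

86149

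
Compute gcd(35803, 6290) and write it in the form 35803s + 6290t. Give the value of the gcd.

1

Apply Euclid's algorithm to 35803 and 6290:
35803 = 5·6290 + 4353
6290 = 1·4353 + 1937
4353 = 2·1937 + 479
1937 = 4·479 + 21
479 = 22·21 + 17
21 = 1·17 + 4
17 = 4·4 + 1
4 = 4·1 + 0
gcd(35803, 6290) = 1.
Express as a combination:
1 = 17 − 4·4
1 = −4·21 + 5·17
1 = 5·479 − 114·21
1 = −114·1937 + 461·479
1 = 461·4353 − 1036·1937
1 = −1036·6290 + 1497·4353
1 = 1497·35803 − 8521·6290
So 1 = (1497)·35803 + (-8521)·6290.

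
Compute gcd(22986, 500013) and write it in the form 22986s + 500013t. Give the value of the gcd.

Apply Euclid's algorithm to 500013 and 22986:
500013 = 21×22986 + 17307
22986 = 1×17307 + 5679
17307 = 3×5679 + 270
5679 = 21×270 + 9
270 = 30×9 + 0
gcd(22986, 500013) = 9.
Back-substituting:
9 = 5679 − 21·270
9 = −21·17307 + 64·5679
9 = 64·22986 − 85·17307
9 = −85·500013 + 1849·22986
So 9 = (-85)·500013 + (1849)·22986.

9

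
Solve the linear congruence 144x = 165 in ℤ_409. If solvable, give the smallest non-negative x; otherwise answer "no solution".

146

First find gcd(144, 409):
409 = 2·144 + 121
144 = 1·121 + 23
121 = 5·23 + 6
23 = 3·6 + 5
6 = 1·5 + 1
5 = 5·1 + 0
gcd = 1, so a unique solution mod 409 exists.
Back-substitute for the Bézout coefficients:
1 = 6 − 5
1 = −23 + 4·6
1 = 4·121 − 21·23
1 = −21·144 + 25·121
1 = 25·409 − 71·144
So 144·(-71) ≡ 1 (mod 409), giving 144⁻¹ ≡ 338.
x ≡ 144⁻¹·165 ≡ 338·165 ≡ 146 (mod 409).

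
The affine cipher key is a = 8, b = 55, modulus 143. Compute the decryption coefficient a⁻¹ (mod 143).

Apply the Euclidean algorithm to 143 and 8:
143 = 17×8 + 7
8 = 1×7 + 1
7 = 7×1 + 0
gcd = 1, so the inverse exists. Back-substitute:
1 = 8 − 7
1 = −143 + 18·8
So 8·18 ≡ 1 (mod 143).

18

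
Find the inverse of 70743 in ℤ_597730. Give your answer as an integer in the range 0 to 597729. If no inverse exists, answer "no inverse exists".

110027

Apply the Euclidean algorithm to 597730 and 70743:
597730 = 8·70743 + 31786
70743 = 2·31786 + 7171
31786 = 4·7171 + 3102
7171 = 2·3102 + 967
3102 = 3·967 + 201
967 = 4·201 + 163
201 = 1·163 + 38
163 = 4·38 + 11
38 = 3·11 + 5
11 = 2·5 + 1
5 = 5·1 + 0
gcd = 1, so the inverse exists. Back-substitute:
1 = 11 − 2·5
1 = −2·38 + 7·11
1 = 7·163 − 30·38
1 = −30·201 + 37·163
1 = 37·967 − 178·201
1 = −178·3102 + 571·967
1 = 571·7171 − 1320·3102
1 = −1320·31786 + 5851·7171
1 = 5851·70743 − 13022·31786
1 = −13022·597730 + 110027·70743
So 70743·110027 ≡ 1 (mod 597730).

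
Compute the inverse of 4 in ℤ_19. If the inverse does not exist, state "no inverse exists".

Extended Euclidean algorithm:
19 = 4×4 + 3
4 = 1×3 + 1
3 = 3×1 + 0
gcd = 1, so the inverse exists. Back-substitute:
1 = 4 − 3
1 = −19 + 5·4
So 4·5 ≡ 1 (mod 19).

5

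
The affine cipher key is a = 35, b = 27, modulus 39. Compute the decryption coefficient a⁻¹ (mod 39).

Run Euclid on (39, 35):
39 = 1*35 + 4
35 = 8*4 + 3
4 = 1*3 + 1
3 = 3*1 + 0
Since gcd(35, 39) = 1, back-substitute to write 1 as a combination:
1 = 4 − 3
1 = −35 + 9·4
1 = 9·39 − 10·35
Hence 35⁻¹ ≡ -10 ≡ 29 (mod 39).

29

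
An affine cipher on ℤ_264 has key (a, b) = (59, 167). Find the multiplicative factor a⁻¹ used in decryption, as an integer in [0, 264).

179

Apply the Euclidean algorithm to 264 and 59:
264 = 4·59 + 28
59 = 2·28 + 3
28 = 9·3 + 1
3 = 3·1 + 0
Since gcd(59, 264) = 1, back-substitute to write 1 as a combination:
1 = 28 − 9·3
1 = −9·59 + 19·28
1 = 19·264 − 85·59
Hence 59⁻¹ ≡ -85 ≡ 179 (mod 264).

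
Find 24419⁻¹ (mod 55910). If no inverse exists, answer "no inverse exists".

gcd(55910, 24419) by repeated division:
55910 = 2·24419 + 7072
24419 = 3·7072 + 3203
7072 = 2·3203 + 666
3203 = 4·666 + 539
666 = 1·539 + 127
539 = 4·127 + 31
127 = 4·31 + 3
31 = 10·3 + 1
3 = 3·1 + 0
gcd = 1, so the inverse exists. Back-substitute:
1 = 31 − 10·3
1 = −10·127 + 41·31
1 = 41·539 − 174·127
1 = −174·666 + 215·539
1 = 215·3203 − 1034·666
1 = −1034·7072 + 2283·3203
1 = 2283·24419 − 7883·7072
1 = −7883·55910 + 18049·24419
So 24419·18049 ≡ 1 (mod 55910).

18049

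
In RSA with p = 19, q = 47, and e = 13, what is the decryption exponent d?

637

φ(n) = (p−1)(q−1) = 18·46 = 828.
Need d with 13·d ≡ 1 (mod 828). Apply the extended Euclidean algorithm:
828 = 63×13 + 9
13 = 1×9 + 4
9 = 2×4 + 1
4 = 4×1 + 0
Back-substitute:
1 = 9 − 2·4
1 = −2·13 + 3·9
1 = 3·828 − 191·13
So 13·(-191) ≡ 1 (mod 828), hence d ≡ -191 ≡ 637 (mod 828).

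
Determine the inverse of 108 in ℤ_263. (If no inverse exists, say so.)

207

Run Euclid on (263, 108):
263 = 2×108 + 47
108 = 2×47 + 14
47 = 3×14 + 5
14 = 2×5 + 4
5 = 1×4 + 1
4 = 4×1 + 0
gcd = 1, so the inverse exists. Back-substitute:
1 = 5 − 4
1 = −14 + 3·5
1 = 3·47 − 10·14
1 = −10·108 + 23·47
1 = 23·263 − 56·108
Thus 108·(-56) ≡ 1 (mod 263); reducing, -56 mod 263 = 207.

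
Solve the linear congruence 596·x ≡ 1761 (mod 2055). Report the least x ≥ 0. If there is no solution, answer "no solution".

First find gcd(596, 2055):
2055 = 3×596 + 267
596 = 2×267 + 62
267 = 4×62 + 19
62 = 3×19 + 5
19 = 3×5 + 4
5 = 1×4 + 1
4 = 4×1 + 0
gcd = 1, so a unique solution mod 2055 exists.
Back-substitute for the Bézout coefficients:
1 = 5 − 4
1 = −19 + 4·5
1 = 4·62 − 13·19
1 = −13·267 + 56·62
1 = 56·596 − 125·267
1 = −125·2055 + 431·596
So 596·(431) ≡ 1 (mod 2055), giving 596⁻¹ ≡ 431.
x ≡ 596⁻¹·1761 ≡ 431·1761 ≡ 696 (mod 2055).

696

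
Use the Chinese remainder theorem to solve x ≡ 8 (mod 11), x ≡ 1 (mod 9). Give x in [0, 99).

Write x = 8 + 11·k. Then 11·k ≡ 1 − 8 ≡ 2 (mod 9).
Need 11⁻¹ mod 9. Extended Euclid on (9, 2):
9 = 4·2 + 1
2 = 2·1 + 0
Back-substitute:
1 = 9 − 4·2
11⁻¹ ≡ 5 (mod 9), so k ≡ 5·2 ≡ 1 (mod 9).
x = 8 + 11·1 = 19.

19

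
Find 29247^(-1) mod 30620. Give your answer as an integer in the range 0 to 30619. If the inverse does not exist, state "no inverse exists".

Apply the Euclidean algorithm to 30620 and 29247:
30620 = 1·29247 + 1373
29247 = 21·1373 + 414
1373 = 3·414 + 131
414 = 3·131 + 21
131 = 6·21 + 5
21 = 4·5 + 1
5 = 5·1 + 0
Since gcd(29247, 30620) = 1, back-substitute to write 1 as a combination:
1 = 21 − 4·5
1 = −4·131 + 25·21
1 = 25·414 − 79·131
1 = −79·1373 + 262·414
1 = 262·29247 − 5581·1373
1 = −5581·30620 + 5843·29247
So 29247·5843 ≡ 1 (mod 30620).

5843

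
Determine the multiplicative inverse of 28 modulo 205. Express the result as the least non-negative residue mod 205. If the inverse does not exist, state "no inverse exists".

22

Extended Euclidean algorithm:
205 = 7·28 + 9
28 = 3·9 + 1
9 = 9·1 + 0
Since gcd(28, 205) = 1, back-substitute to write 1 as a combination:
1 = 28 − 3·9
1 = −3·205 + 22·28
So 28·22 ≡ 1 (mod 205).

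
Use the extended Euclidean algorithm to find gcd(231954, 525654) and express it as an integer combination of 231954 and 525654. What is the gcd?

Repeated division:
525654 = 2*231954 + 61746
231954 = 3*61746 + 46716
61746 = 1*46716 + 15030
46716 = 3*15030 + 1626
15030 = 9*1626 + 396
1626 = 4*396 + 42
396 = 9*42 + 18
42 = 2*18 + 6
18 = 3*6 + 0
gcd(231954, 525654) = 6.
Working backward:
6 = 42 − 2·18
6 = −2·396 + 19·42
6 = 19·1626 − 78·396
6 = −78·15030 + 721·1626
6 = 721·46716 − 2241·15030
6 = −2241·61746 + 2962·46716
6 = 2962·231954 − 11127·61746
6 = −11127·525654 + 25216·231954
So 6 = (-11127)·525654 + (25216)·231954.

6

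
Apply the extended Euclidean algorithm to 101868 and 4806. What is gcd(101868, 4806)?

6

Repeated division:
101868 = 21*4806 + 942
4806 = 5*942 + 96
942 = 9*96 + 78
96 = 1*78 + 18
78 = 4*18 + 6
18 = 3*6 + 0
gcd(101868, 4806) = 6.
Back-substituting:
6 = 78 − 4·18
6 = −4·96 + 5·78
6 = 5·942 − 49·96
6 = −49·4806 + 250·942
6 = 250·101868 − 5299·4806
So 6 = (250)·101868 + (-5299)·4806.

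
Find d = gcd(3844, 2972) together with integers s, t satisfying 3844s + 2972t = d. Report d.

Apply Euclid's algorithm to 3844 and 2972:
3844 = 1*2972 + 872
2972 = 3*872 + 356
872 = 2*356 + 160
356 = 2*160 + 36
160 = 4*36 + 16
36 = 2*16 + 4
16 = 4*4 + 0
gcd(3844, 2972) = 4.
Back-substituting:
4 = 36 − 2·16
4 = −2·160 + 9·36
4 = 9·356 − 20·160
4 = −20·872 + 49·356
4 = 49·2972 − 167·872
4 = −167·3844 + 216·2972
So 4 = (-167)·3844 + (216)·2972.

4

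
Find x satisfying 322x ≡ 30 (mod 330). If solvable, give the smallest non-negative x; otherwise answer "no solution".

First find gcd(322, 330):
330 = 1·322 + 8
322 = 40·8 + 2
8 = 4·2 + 0
gcd = 2 and 2 | 30, so solutions exist. Divide through by 2: 161x ≡ 15 (mod 165).
Now find 161⁻¹ mod 165:
165 = 1×161 + 4
161 = 40×4 + 1
4 = 4×1 + 0
Back-substitute:
1 = 161 − 40·4
1 = −40·165 + 41·161
So 161⁻¹ ≡ 41 (mod 165).
Then x ≡ 41·15 ≡ 120 (mod 165); the smallest non-negative solution is x = 120.

120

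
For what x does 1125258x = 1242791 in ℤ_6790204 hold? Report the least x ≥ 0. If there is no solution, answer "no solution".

gcd(1125258, 6790204):
6790204 = 6·1125258 + 38656
1125258 = 29·38656 + 4234
38656 = 9·4234 + 550
4234 = 7·550 + 384
550 = 1·384 + 166
384 = 2·166 + 52
166 = 3·52 + 10
52 = 5·10 + 2
10 = 5·2 + 0
gcd = 2, but 2 ∤ 1242791, so the congruence has no solution.

no solution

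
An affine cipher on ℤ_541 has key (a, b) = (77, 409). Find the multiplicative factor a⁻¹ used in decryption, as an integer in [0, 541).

Extended Euclidean algorithm:
541 = 7·77 + 2
77 = 38·2 + 1
2 = 2·1 + 0
gcd = 1, so the inverse exists. Back-substitute:
1 = 77 − 38·2
1 = −38·541 + 267·77
So 77·267 ≡ 1 (mod 541).

267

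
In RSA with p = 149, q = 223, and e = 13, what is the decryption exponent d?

φ(n) = (p−1)(q−1) = 148·222 = 32856.
Need d with 13·d ≡ 1 (mod 32856). Apply the extended Euclidean algorithm:
32856 = 2527×13 + 5
13 = 2×5 + 3
5 = 1×3 + 2
3 = 1×2 + 1
2 = 2×1 + 0
Back-substitute:
1 = 3 − 2
1 = −5 + 2·3
1 = 2·13 − 5·5
1 = −5·32856 + 12637·13
So 13·12637 ≡ 1 (mod 32856), hence d = 12637.

12637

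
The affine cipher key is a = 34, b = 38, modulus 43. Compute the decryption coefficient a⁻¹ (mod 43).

Run Euclid on (43, 34):
43 = 1×34 + 9
34 = 3×9 + 7
9 = 1×7 + 2
7 = 3×2 + 1
2 = 2×1 + 0
Since gcd(34, 43) = 1, back-substitute to write 1 as a combination:
1 = 7 − 3·2
1 = −3·9 + 4·7
1 = 4·34 − 15·9
1 = −15·43 + 19·34
So 34·19 ≡ 1 (mod 43).

19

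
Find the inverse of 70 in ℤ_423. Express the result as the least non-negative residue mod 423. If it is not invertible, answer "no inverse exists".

Apply the Euclidean algorithm to 423 and 70:
423 = 6×70 + 3
70 = 23×3 + 1
3 = 3×1 + 0
Since gcd(70, 423) = 1, back-substitute to write 1 as a combination:
1 = 70 − 23·3
1 = −23·423 + 139·70
So 70·139 ≡ 1 (mod 423).

139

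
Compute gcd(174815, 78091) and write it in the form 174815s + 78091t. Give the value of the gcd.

1

Repeated division:
174815 = 2·78091 + 18633
78091 = 4·18633 + 3559
18633 = 5·3559 + 838
3559 = 4·838 + 207
838 = 4·207 + 10
207 = 20·10 + 7
10 = 1·7 + 3
7 = 2·3 + 1
3 = 3·1 + 0
gcd(174815, 78091) = 1.
Express as a combination:
1 = 7 − 2·3
1 = −2·10 + 3·7
1 = 3·207 − 62·10
1 = −62·838 + 251·207
1 = 251·3559 − 1066·838
1 = −1066·18633 + 5581·3559
1 = 5581·78091 − 23390·18633
1 = −23390·174815 + 52361·78091
So 1 = (-23390)·174815 + (52361)·78091.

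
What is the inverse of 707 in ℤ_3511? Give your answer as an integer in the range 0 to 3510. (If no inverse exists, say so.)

Extended Euclidean algorithm:
3511 = 4×707 + 683
707 = 1×683 + 24
683 = 28×24 + 11
24 = 2×11 + 2
11 = 5×2 + 1
2 = 2×1 + 0
Since gcd(707, 3511) = 1, back-substitute to write 1 as a combination:
1 = 11 − 5·2
1 = −5·24 + 11·11
1 = 11·683 − 313·24
1 = −313·707 + 324·683
1 = 324·3511 − 1609·707
Hence 707⁻¹ ≡ -1609 ≡ 1902 (mod 3511).

1902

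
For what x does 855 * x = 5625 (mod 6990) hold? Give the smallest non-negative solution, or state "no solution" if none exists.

First find gcd(855, 6990):
6990 = 8*855 + 150
855 = 5*150 + 105
150 = 1*105 + 45
105 = 2*45 + 15
45 = 3*15 + 0
gcd = 15 and 15 | 5625, so solutions exist. Divide through by 15: 57x ≡ 375 (mod 466).
Now find 57⁻¹ mod 466:
466 = 8*57 + 10
57 = 5*10 + 7
10 = 1*7 + 3
7 = 2*3 + 1
3 = 3*1 + 0
Back-substitute:
1 = 7 − 2·3
1 = −2·10 + 3·7
1 = 3·57 − 17·10
1 = −17·466 + 139·57
So 57⁻¹ ≡ 139 (mod 466).
Then x ≡ 139·375 ≡ 399 (mod 466); the smallest non-negative solution is x = 399.

399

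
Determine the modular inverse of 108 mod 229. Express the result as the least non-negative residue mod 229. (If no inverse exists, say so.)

Apply the Euclidean algorithm to 229 and 108:
229 = 2*108 + 13
108 = 8*13 + 4
13 = 3*4 + 1
4 = 4*1 + 0
The gcd is 1. Working backward:
1 = 13 − 3·4
1 = −3·108 + 25·13
1 = 25·229 − 53·108
So 108·(-53) ≡ 1 (mod 229), and -53 ≡ 176 (mod 229).

176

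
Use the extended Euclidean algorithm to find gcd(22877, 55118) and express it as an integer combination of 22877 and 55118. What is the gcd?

1

Apply Euclid's algorithm to 55118 and 22877:
55118 = 2×22877 + 9364
22877 = 2×9364 + 4149
9364 = 2×4149 + 1066
4149 = 3×1066 + 951
1066 = 1×951 + 115
951 = 8×115 + 31
115 = 3×31 + 22
31 = 1×22 + 9
22 = 2×9 + 4
9 = 2×4 + 1
4 = 4×1 + 0
gcd(22877, 55118) = 1.
Back-substituting:
1 = 9 − 2·4
1 = −2·22 + 5·9
1 = 5·31 − 7·22
1 = −7·115 + 26·31
1 = 26·951 − 215·115
1 = −215·1066 + 241·951
1 = 241·4149 − 938·1066
1 = −938·9364 + 2117·4149
1 = 2117·22877 − 5172·9364
1 = −5172·55118 + 12461·22877
So 1 = (-5172)·55118 + (12461)·22877.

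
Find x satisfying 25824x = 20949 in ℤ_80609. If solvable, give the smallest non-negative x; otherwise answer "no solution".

55972

First find gcd(25824, 80609):
80609 = 3·25824 + 3137
25824 = 8·3137 + 728
3137 = 4·728 + 225
728 = 3·225 + 53
225 = 4·53 + 13
53 = 4·13 + 1
13 = 13·1 + 0
gcd = 1, so a unique solution mod 80609 exists.
Back-substitute for the Bézout coefficients:
1 = 53 − 4·13
1 = −4·225 + 17·53
1 = 17·728 − 55·225
1 = −55·3137 + 237·728
1 = 237·25824 − 1951·3137
1 = −1951·80609 + 6090·25824
So 25824·(6090) ≡ 1 (mod 80609), giving 25824⁻¹ ≡ 6090.
x ≡ 25824⁻¹·20949 ≡ 6090·20949 ≡ 55972 (mod 80609).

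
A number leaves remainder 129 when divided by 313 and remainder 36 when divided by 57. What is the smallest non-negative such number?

Write x = 129 + 313·k. Then 313·k ≡ 36 − 129 ≡ 21 (mod 57).
Need 313⁻¹ mod 57. Extended Euclid on (57, 28):
57 = 2*28 + 1
28 = 28*1 + 0
Back-substitute:
1 = 57 − 2·28
313⁻¹ ≡ 55 (mod 57), so k ≡ 55·21 ≡ 15 (mod 57).
x = 129 + 313·15 = 4824.

4824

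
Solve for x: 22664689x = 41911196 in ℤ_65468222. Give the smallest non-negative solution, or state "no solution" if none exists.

26621306

First find gcd(22664689, 65468222):
65468222 = 2*22664689 + 20138844
22664689 = 1*20138844 + 2525845
20138844 = 7*2525845 + 2457929
2525845 = 1*2457929 + 67916
2457929 = 36*67916 + 12953
67916 = 5*12953 + 3151
12953 = 4*3151 + 349
3151 = 9*349 + 10
349 = 34*10 + 9
10 = 1*9 + 1
9 = 9*1 + 0
gcd = 1, so a unique solution mod 65468222 exists.
Back-substitute for the Bézout coefficients:
1 = 10 − 9
1 = −349 + 35·10
1 = 35·3151 − 316·349
1 = −316·12953 + 1299·3151
1 = 1299·67916 − 6811·12953
1 = −6811·2457929 + 246495·67916
1 = 246495·2525845 − 253306·2457929
1 = −253306·20138844 + 2019637·2525845
1 = 2019637·22664689 − 2272943·20138844
1 = −2272943·65468222 + 6565523·22664689
So 22664689·(6565523) ≡ 1 (mod 65468222), giving 22664689⁻¹ ≡ 6565523.
x ≡ 22664689⁻¹·41911196 ≡ 6565523·41911196 ≡ 26621306 (mod 65468222).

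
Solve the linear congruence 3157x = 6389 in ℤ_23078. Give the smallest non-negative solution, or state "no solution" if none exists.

gcd(3157, 23078):
23078 = 7×3157 + 979
3157 = 3×979 + 220
979 = 4×220 + 99
220 = 2×99 + 22
99 = 4×22 + 11
22 = 2×11 + 0
gcd = 11, but 11 ∤ 6389, so the congruence has no solution.

no solution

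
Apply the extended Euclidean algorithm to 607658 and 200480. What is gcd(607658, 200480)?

Euclidean algorithm:
607658 = 3×200480 + 6218
200480 = 32×6218 + 1504
6218 = 4×1504 + 202
1504 = 7×202 + 90
202 = 2×90 + 22
90 = 4×22 + 2
22 = 11×2 + 0
gcd(607658, 200480) = 2.
Express as a combination:
2 = 90 − 4·22
2 = −4·202 + 9·90
2 = 9·1504 − 67·202
2 = −67·6218 + 277·1504
2 = 277·200480 − 8931·6218
2 = −8931·607658 + 27070·200480
So 2 = (-8931)·607658 + (27070)·200480.

2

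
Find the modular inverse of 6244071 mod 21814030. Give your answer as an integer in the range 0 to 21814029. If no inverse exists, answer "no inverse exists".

4908611

Run Euclid on (21814030, 6244071):
21814030 = 3*6244071 + 3081817
6244071 = 2*3081817 + 80437
3081817 = 38*80437 + 25211
80437 = 3*25211 + 4804
25211 = 5*4804 + 1191
4804 = 4*1191 + 40
1191 = 29*40 + 31
40 = 1*31 + 9
31 = 3*9 + 4
9 = 2*4 + 1
4 = 4*1 + 0
The gcd is 1. Working backward:
1 = 9 − 2·4
1 = −2·31 + 7·9
1 = 7·40 − 9·31
1 = −9·1191 + 268·40
1 = 268·4804 − 1081·1191
1 = −1081·25211 + 5673·4804
1 = 5673·80437 − 18100·25211
1 = −18100·3081817 + 693473·80437
1 = 693473·6244071 − 1405046·3081817
1 = −1405046·21814030 + 4908611·6244071
So 6244071·4908611 ≡ 1 (mod 21814030).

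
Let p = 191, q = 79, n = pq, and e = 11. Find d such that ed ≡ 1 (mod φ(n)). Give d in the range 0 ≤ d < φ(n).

φ(n) = (p−1)(q−1) = 190·78 = 14820.
Need d with 11·d ≡ 1 (mod 14820). Apply the extended Euclidean algorithm:
14820 = 1347·11 + 3
11 = 3·3 + 2
3 = 1·2 + 1
2 = 2·1 + 0
Back-substitute:
1 = 3 − 2
1 = −11 + 4·3
1 = 4·14820 − 5389·11
So 11·(-5389) ≡ 1 (mod 14820), hence d ≡ -5389 ≡ 9431 (mod 14820).

9431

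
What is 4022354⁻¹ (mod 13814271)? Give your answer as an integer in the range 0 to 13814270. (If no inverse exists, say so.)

Run Euclid on (13814271, 4022354):
13814271 = 3*4022354 + 1747209
4022354 = 2*1747209 + 527936
1747209 = 3*527936 + 163401
527936 = 3*163401 + 37733
163401 = 4*37733 + 12469
37733 = 3*12469 + 326
12469 = 38*326 + 81
326 = 4*81 + 2
81 = 40*2 + 1
2 = 2*1 + 0
Since gcd(4022354, 13814271) = 1, back-substitute to write 1 as a combination:
1 = 81 − 40·2
1 = −40·326 + 161·81
1 = 161·12469 − 6158·326
1 = −6158·37733 + 18635·12469
1 = 18635·163401 − 80698·37733
1 = −80698·527936 + 260729·163401
1 = 260729·1747209 − 862885·527936
1 = −862885·4022354 + 1986499·1747209
1 = 1986499·13814271 − 6822382·4022354
So 4022354·(-6822382) ≡ 1 (mod 13814271), and -6822382 ≡ 6991889 (mod 13814271).

6991889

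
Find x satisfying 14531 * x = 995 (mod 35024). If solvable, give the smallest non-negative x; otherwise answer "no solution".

no solution

gcd(14531, 35024):
35024 = 2·14531 + 5962
14531 = 2·5962 + 2607
5962 = 2·2607 + 748
2607 = 3·748 + 363
748 = 2·363 + 22
363 = 16·22 + 11
22 = 2·11 + 0
gcd = 11, but 11 ∤ 995, so the congruence has no solution.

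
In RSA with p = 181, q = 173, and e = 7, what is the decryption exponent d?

4423

φ(n) = (p−1)(q−1) = 180·172 = 30960.
Need d with 7·d ≡ 1 (mod 30960). Apply the extended Euclidean algorithm:
30960 = 4422×7 + 6
7 = 1×6 + 1
6 = 6×1 + 0
Back-substitute:
1 = 7 − 6
1 = −30960 + 4423·7
So 7·4423 ≡ 1 (mod 30960), hence d = 4423.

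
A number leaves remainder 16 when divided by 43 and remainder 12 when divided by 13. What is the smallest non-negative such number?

Write x = 16 + 43·k. Then 43·k ≡ 12 − 16 ≡ 9 (mod 13).
Need 43⁻¹ mod 13. Extended Euclid on (13, 4):
13 = 3*4 + 1
4 = 4*1 + 0
Back-substitute:
1 = 13 − 3·4
43⁻¹ ≡ 10 (mod 13), so k ≡ 10·9 ≡ 12 (mod 13).
x = 16 + 43·12 = 532.

532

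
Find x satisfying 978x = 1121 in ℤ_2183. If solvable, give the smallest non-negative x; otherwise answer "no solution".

1298

First find gcd(978, 2183):
2183 = 2*978 + 227
978 = 4*227 + 70
227 = 3*70 + 17
70 = 4*17 + 2
17 = 8*2 + 1
2 = 2*1 + 0
gcd = 1, so a unique solution mod 2183 exists.
Back-substitute for the Bézout coefficients:
1 = 17 − 8·2
1 = −8·70 + 33·17
1 = 33·227 − 107·70
1 = −107·978 + 461·227
1 = 461·2183 − 1029·978
So 978·(-1029) ≡ 1 (mod 2183), giving 978⁻¹ ≡ 1154.
x ≡ 978⁻¹·1121 ≡ 1154·1121 ≡ 1298 (mod 2183).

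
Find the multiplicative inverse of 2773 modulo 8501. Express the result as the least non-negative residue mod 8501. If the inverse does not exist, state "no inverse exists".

gcd(8501, 2773) by repeated division:
8501 = 3*2773 + 182
2773 = 15*182 + 43
182 = 4*43 + 10
43 = 4*10 + 3
10 = 3*3 + 1
3 = 3*1 + 0
Since gcd(2773, 8501) = 1, back-substitute to write 1 as a combination:
1 = 10 − 3·3
1 = −3·43 + 13·10
1 = 13·182 − 55·43
1 = −55·2773 + 838·182
1 = 838·8501 − 2569·2773
Hence 2773⁻¹ ≡ -2569 ≡ 5932 (mod 8501).

5932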